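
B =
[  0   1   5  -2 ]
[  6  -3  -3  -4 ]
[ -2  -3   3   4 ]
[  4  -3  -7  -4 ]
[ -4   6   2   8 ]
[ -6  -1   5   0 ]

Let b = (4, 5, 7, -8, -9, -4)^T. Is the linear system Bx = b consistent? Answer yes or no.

no

Row reduce the augmented matrix [B | b].
Swap R1 ↔ R2
R3 ← R3 + (1/3)·R1: [0, -4, 2, 8/3, 26/3]
R4 ← R4 − (2/3)·R1: [0, -1, -5, -4/3, -34/3]
R5 ← R5 + (2/3)·R1: [0, 4, 0, 16/3, -17/3]
R6 ← R6 + R1: [0, -4, 2, -4, 1]
R3 ← R3 + (4)·R2: [0, 0, 22, -16/3, 74/3]
R4 ← R4 + R2: [0, 0, 0, -10/3, -22/3]
R5 ← R5 − (4)·R2: [0, 0, -20, 40/3, -65/3]
R6 ← R6 + (4)·R2: [0, 0, 22, -12, 17]
R5 ← R5 + (10/11)·R3: [0, 0, 0, 280/33, 25/33]
R6 ← R6 − R3: [0, 0, 0, -20/3, -23/3]
R5 ← R5 + (28/11)·R4: [0, 0, 0, 0, -197/11]
R6 ← R6 − (2)·R4: [0, 0, 0, 0, 7]
R6 ← R6 + (77/197)·R5: [0, 0, 0, 0, 0]
The echelon form has 5 nonzero rows; the last pivot sits in the augmented column, so rank(B) = 4 but rank([B|b]) = 5.
Since the ranks differ, the system is inconsistent.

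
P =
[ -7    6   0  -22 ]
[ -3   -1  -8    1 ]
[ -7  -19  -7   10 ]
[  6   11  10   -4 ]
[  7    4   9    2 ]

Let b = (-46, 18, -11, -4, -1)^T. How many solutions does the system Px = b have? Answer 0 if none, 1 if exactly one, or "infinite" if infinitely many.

1

Row reduce the augmented matrix [P | b].
R2 ← R2 − (3/7)·R1: [0, -25/7, -8, 73/7, 264/7]
R3 ← R3 − R1: [0, -25, -7, 32, 35]
R4 ← R4 + (6/7)·R1: [0, 113/7, 10, -160/7, -304/7]
R5 ← R5 + R1: [0, 10, 9, -20, -47]
R3 ← R3 − (7)·R2: [0, 0, 49, -41, -229]
R4 ← R4 + (113/25)·R2: [0, 0, -654/25, 607/25, 3176/25]
R5 ← R5 + (14/5)·R2: [0, 0, -67/5, 46/5, 293/5]
R4 ← R4 + (654/1225)·R3: [0, 0, 0, 2929/1225, 5858/1225]
R5 ← R5 + (67/245)·R3: [0, 0, 0, -493/245, -986/245]
R5 ← R5 + (85/101)·R4: [0, 0, 0, 0, 0]
The echelon form has 4 nonzero rows, and every pivot lies in the first 4 columns, so rank(P) = rank([P|b]) = 4.
The system is consistent.
rank = 4 = number of unknowns, so the solution is unique.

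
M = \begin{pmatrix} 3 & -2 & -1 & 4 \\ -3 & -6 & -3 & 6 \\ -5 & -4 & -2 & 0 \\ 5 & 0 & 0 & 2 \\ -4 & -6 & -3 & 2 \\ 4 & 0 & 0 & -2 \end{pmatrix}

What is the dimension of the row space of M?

Row reduce to echelon form.
R2 ← R2 + R1: [0, -8, -4, 10]
R3 ← R3 + (5/3)·R1: [0, -22/3, -11/3, 20/3]
R4 ← R4 − (5/3)·R1: [0, 10/3, 5/3, -14/3]
R5 ← R5 + (4/3)·R1: [0, -26/3, -13/3, 22/3]
R6 ← R6 − (4/3)·R1: [0, 8/3, 4/3, -22/3]
R3 ← R3 − (11/12)·R2: [0, 0, 0, -5/2]
R4 ← R4 + (5/12)·R2: [0, 0, 0, -1/2]
R5 ← R5 − (13/12)·R2: [0, 0, 0, -7/2]
R6 ← R6 + (1/3)·R2: [0, 0, 0, -4]
R4 ← R4 − (1/5)·R3: [0, 0, 0, 0]
R5 ← R5 − (7/5)·R3: [0, 0, 0, 0]
R6 ← R6 − (8/5)·R3: [0, 0, 0, 0]
Echelon form has 3 nonzero rows, so rank(M) = 3.
The row space has dimension equal to the rank: 3.

3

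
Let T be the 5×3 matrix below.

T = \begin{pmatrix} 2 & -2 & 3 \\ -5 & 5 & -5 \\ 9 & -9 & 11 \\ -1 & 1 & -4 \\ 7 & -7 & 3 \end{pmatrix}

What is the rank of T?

Row reduce to echelon form.
R2 ← R2 + (5/2)·R1: [0, 0, 5/2]
R3 ← R3 − (9/2)·R1: [0, 0, -5/2]
R4 ← R4 + (1/2)·R1: [0, 0, -5/2]
R5 ← R5 − (7/2)·R1: [0, 0, -15/2]
R3 ← R3 + R2: [0, 0, 0]
R4 ← R4 + R2: [0, 0, 0]
R5 ← R5 + (3)·R2: [0, 0, 0]
Echelon form has 2 nonzero rows, so rank(T) = 2.

2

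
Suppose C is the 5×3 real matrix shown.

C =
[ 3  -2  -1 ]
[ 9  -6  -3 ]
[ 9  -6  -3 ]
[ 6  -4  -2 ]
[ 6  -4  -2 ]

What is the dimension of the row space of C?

1

Row reduce to echelon form.
R2 ← R2 − (3)·R1: [0, 0, 0]
R3 ← R3 − (3)·R1: [0, 0, 0]
R4 ← R4 − (2)·R1: [0, 0, 0]
R5 ← R5 − (2)·R1: [0, 0, 0]
Echelon form has 1 nonzero row, so rank(C) = 1.
The row space has dimension equal to the rank: 1.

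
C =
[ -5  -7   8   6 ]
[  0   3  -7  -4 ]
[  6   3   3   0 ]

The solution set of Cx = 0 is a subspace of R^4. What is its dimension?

Row reduce to echelon form.
R3 ← R3 + (6/5)·R1: [0, -27/5, 63/5, 36/5]
R3 ← R3 + (9/5)·R2: [0, 0, 0, 0]
2 nonzero rows, so rank(C) = 2.
C has 4 columns; by rank–nullity, nullity = 4 − 2 = 2.

2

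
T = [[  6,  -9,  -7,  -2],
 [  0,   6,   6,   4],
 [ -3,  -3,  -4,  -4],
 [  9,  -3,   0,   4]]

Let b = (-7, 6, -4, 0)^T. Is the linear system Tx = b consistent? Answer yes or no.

Row reduce the augmented matrix [T | b].
R3 ← R3 + (1/2)·R1: [0, -15/2, -15/2, -5, -15/2]
R4 ← R4 − (3/2)·R1: [0, 21/2, 21/2, 7, 21/2]
R3 ← R3 + (5/4)·R2: [0, 0, 0, 0, 0]
R4 ← R4 − (7/4)·R2: [0, 0, 0, 0, 0]
The echelon form has 2 nonzero rows, and every pivot lies in the first 4 columns, so rank(T) = rank([T|b]) = 2.
The system is consistent.

yes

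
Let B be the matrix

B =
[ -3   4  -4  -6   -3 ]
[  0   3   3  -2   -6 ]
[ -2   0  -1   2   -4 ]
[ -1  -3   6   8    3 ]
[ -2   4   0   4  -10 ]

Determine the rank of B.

5

Row reduce to echelon form.
R3 ← R3 − (2/3)·R1: [0, -8/3, 5/3, 6, -2]
R4 ← R4 − (1/3)·R1: [0, -13/3, 22/3, 10, 4]
R5 ← R5 − (2/3)·R1: [0, 4/3, 8/3, 8, -8]
R3 ← R3 + (8/9)·R2: [0, 0, 13/3, 38/9, -22/3]
R4 ← R4 + (13/9)·R2: [0, 0, 35/3, 64/9, -14/3]
R5 ← R5 − (4/9)·R2: [0, 0, 4/3, 80/9, -16/3]
R4 ← R4 − (35/13)·R3: [0, 0, 0, -166/39, 196/13]
R5 ← R5 − (4/13)·R3: [0, 0, 0, 296/39, -40/13]
R5 ← R5 + (148/83)·R4: [0, 0, 0, 0, 1976/83]
Echelon form has 5 nonzero rows, so rank(B) = 5.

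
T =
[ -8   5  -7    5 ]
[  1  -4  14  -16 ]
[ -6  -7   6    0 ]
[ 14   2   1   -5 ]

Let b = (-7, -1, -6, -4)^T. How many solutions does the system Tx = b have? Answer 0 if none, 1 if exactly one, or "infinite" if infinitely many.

0

Row reduce the augmented matrix [T | b].
R2 ← R2 + (1/8)·R1: [0, -27/8, 105/8, -123/8, -15/8]
R3 ← R3 − (3/4)·R1: [0, -43/4, 45/4, -15/4, -3/4]
R4 ← R4 + (7/4)·R1: [0, 43/4, -45/4, 15/4, -65/4]
R3 ← R3 − (86/27)·R2: [0, 0, -275/9, 407/9, 47/9]
R4 ← R4 + (86/27)·R2: [0, 0, 275/9, -407/9, -200/9]
R4 ← R4 + R3: [0, 0, 0, 0, -17]
The echelon form has 4 nonzero rows; the last pivot sits in the augmented column, so rank(T) = 3 but rank([T|b]) = 4.
Since the ranks differ, the system is inconsistent.
It has no solutions.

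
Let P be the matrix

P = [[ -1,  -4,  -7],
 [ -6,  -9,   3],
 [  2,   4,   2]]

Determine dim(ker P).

1

Row reduce to echelon form.
R2 ← R2 − (6)·R1: [0, 15, 45]
R3 ← R3 + (2)·R1: [0, -4, -12]
R3 ← R3 + (4/15)·R2: [0, 0, 0]
2 nonzero rows, so rank(P) = 2.
P has 3 columns; by rank–nullity, nullity = 3 − 2 = 1.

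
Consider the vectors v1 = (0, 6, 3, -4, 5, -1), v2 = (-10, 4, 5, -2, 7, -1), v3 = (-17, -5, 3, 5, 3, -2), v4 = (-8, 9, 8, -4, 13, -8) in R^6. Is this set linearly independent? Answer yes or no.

no

Form the matrix with these vectors as rows and row reduce.
Swap R1 ↔ R2
R3 ← R3 − (17/10)·R1: [0, -59/5, -11/2, 42/5, -89/10, -3/10]
R4 ← R4 − (4/5)·R1: [0, 29/5, 4, -12/5, 37/5, -36/5]
R3 ← R3 + (59/30)·R2: [0, 0, 2/5, 8/15, 14/15, -34/15]
R4 ← R4 − (29/30)·R2: [0, 0, 11/10, 22/15, 77/30, -187/30]
R4 ← R4 − (11/4)·R3: [0, 0, 0, 0, 0, 0]
3 nonzero rows, so the 4 vectors span a space of dimension 3.
Since 3 < 4, the vectors are linearly dependent.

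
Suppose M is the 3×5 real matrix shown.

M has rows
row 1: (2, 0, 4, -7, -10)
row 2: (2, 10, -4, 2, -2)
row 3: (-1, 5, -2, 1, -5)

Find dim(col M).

3

Row reduce to echelon form.
R2 ← R2 − R1: [0, 10, -8, 9, 8]
R3 ← R3 + (1/2)·R1: [0, 5, 0, -5/2, -10]
R3 ← R3 − (1/2)·R2: [0, 0, 4, -7, -14]
Echelon form has 3 nonzero rows, so rank(M) = 3.
The column space has dimension equal to the rank: 3.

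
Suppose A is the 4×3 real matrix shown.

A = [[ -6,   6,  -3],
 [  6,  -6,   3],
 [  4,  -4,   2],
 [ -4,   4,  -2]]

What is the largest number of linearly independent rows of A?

Row reduce to echelon form.
R2 ← R2 + R1: [0, 0, 0]
R3 ← R3 + (2/3)·R1: [0, 0, 0]
R4 ← R4 − (2/3)·R1: [0, 0, 0]
Echelon form has 1 nonzero row, so rank(A) = 1.
The rank gives the maximum number of linearly independent rows: 1.

1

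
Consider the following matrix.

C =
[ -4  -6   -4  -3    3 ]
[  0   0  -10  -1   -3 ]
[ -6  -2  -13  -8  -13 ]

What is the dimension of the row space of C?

Row reduce to echelon form.
R3 ← R3 − (3/2)·R1: [0, 7, -7, -7/2, -35/2]
Swap R2 ↔ R3
Echelon form has 3 nonzero rows, so rank(C) = 3.
The row space has dimension equal to the rank: 3.

3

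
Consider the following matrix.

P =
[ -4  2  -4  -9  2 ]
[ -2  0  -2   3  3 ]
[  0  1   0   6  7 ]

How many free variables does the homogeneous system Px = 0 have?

2

Row reduce to echelon form.
R2 ← R2 − (1/2)·R1: [0, -1, 0, 15/2, 2]
R3 ← R3 + R2: [0, 0, 0, 27/2, 9]
3 nonzero rows, so rank(P) = 3.
P has 5 columns; by rank–nullity, nullity = 5 − 3 = 2.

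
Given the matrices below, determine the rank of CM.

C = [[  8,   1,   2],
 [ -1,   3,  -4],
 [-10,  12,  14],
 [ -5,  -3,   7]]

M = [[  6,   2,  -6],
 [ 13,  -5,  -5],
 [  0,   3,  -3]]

First compute CM:
[[ 61,  17, -59],
 [ 33, -29,   3],
 [ 96, -38, -42],
 [-69,  26,  24]]
Now row reduce the product.
R2 ← R2 − (33/61)·R1: [0, -2330/61, 2130/61]
R3 ← R3 − (96/61)·R1: [0, -3950/61, 3102/61]
R4 ← R4 + (69/61)·R1: [0, 2759/61, -2607/61]
R3 ← R3 − (395/233)·R2: [0, 0, -1944/233]
R4 ← R4 + (2759/2330)·R2: [0, 0, -324/233]
R4 ← R4 − (1/6)·R3: [0, 0, 0]
3 nonzero rows, so rank(CM) = 3.

3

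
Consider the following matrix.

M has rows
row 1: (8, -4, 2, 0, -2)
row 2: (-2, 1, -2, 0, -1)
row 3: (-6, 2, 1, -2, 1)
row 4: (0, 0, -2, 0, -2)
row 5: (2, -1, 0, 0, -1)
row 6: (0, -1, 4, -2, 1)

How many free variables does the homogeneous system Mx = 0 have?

Row reduce to echelon form.
R2 ← R2 + (1/4)·R1: [0, 0, -3/2, 0, -3/2]
R3 ← R3 + (3/4)·R1: [0, -1, 5/2, -2, -1/2]
R5 ← R5 − (1/4)·R1: [0, 0, -1/2, 0, -1/2]
Swap R2 ↔ R3
R6 ← R6 − R2: [0, 0, 3/2, 0, 3/2]
R4 ← R4 − (4/3)·R3: [0, 0, 0, 0, 0]
R5 ← R5 − (1/3)·R3: [0, 0, 0, 0, 0]
R6 ← R6 + R3: [0, 0, 0, 0, 0]
3 nonzero rows, so rank(M) = 3.
M has 5 columns; by rank–nullity, nullity = 5 − 3 = 2.

2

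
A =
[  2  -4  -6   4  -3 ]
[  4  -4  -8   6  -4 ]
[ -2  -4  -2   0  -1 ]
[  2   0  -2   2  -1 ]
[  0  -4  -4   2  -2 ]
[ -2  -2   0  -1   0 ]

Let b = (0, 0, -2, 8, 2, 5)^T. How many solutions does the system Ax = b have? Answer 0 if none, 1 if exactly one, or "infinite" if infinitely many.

Row reduce the augmented matrix [A | b].
R2 ← R2 − (2)·R1: [0, 4, 4, -2, 2, 0]
R3 ← R3 + R1: [0, -8, -8, 4, -4, -2]
R4 ← R4 − R1: [0, 4, 4, -2, 2, 8]
R6 ← R6 + R1: [0, -6, -6, 3, -3, 5]
R3 ← R3 + (2)·R2: [0, 0, 0, 0, 0, -2]
R4 ← R4 − R2: [0, 0, 0, 0, 0, 8]
R5 ← R5 + R2: [0, 0, 0, 0, 0, 2]
R6 ← R6 + (3/2)·R2: [0, 0, 0, 0, 0, 5]
R4 ← R4 + (4)·R3: [0, 0, 0, 0, 0, 0]
R5 ← R5 + R3: [0, 0, 0, 0, 0, 0]
R6 ← R6 + (5/2)·R3: [0, 0, 0, 0, 0, 0]
The echelon form has 3 nonzero rows; the last pivot sits in the augmented column, so rank(A) = 2 but rank([A|b]) = 3.
Since the ranks differ, the system is inconsistent.
It has no solutions.

0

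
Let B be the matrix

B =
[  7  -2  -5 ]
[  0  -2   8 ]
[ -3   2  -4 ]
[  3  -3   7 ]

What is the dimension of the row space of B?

3

Row reduce to echelon form.
R3 ← R3 + (3/7)·R1: [0, 8/7, -43/7]
R4 ← R4 − (3/7)·R1: [0, -15/7, 64/7]
R3 ← R3 + (4/7)·R2: [0, 0, -11/7]
R4 ← R4 − (15/14)·R2: [0, 0, 4/7]
R4 ← R4 + (4/11)·R3: [0, 0, 0]
Echelon form has 3 nonzero rows, so rank(B) = 3.
The row space has dimension equal to the rank: 3.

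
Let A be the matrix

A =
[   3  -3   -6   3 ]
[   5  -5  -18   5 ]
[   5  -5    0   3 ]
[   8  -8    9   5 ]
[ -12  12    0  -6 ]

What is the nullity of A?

Row reduce to echelon form.
R2 ← R2 − (5/3)·R1: [0, 0, -8, 0]
R3 ← R3 − (5/3)·R1: [0, 0, 10, -2]
R4 ← R4 − (8/3)·R1: [0, 0, 25, -3]
R5 ← R5 + (4)·R1: [0, 0, -24, 6]
R3 ← R3 + (5/4)·R2: [0, 0, 0, -2]
R4 ← R4 + (25/8)·R2: [0, 0, 0, -3]
R5 ← R5 − (3)·R2: [0, 0, 0, 6]
R4 ← R4 − (3/2)·R3: [0, 0, 0, 0]
R5 ← R5 + (3)·R3: [0, 0, 0, 0]
3 nonzero rows, so rank(A) = 3.
A has 4 columns; by rank–nullity, nullity = 4 − 3 = 1.

1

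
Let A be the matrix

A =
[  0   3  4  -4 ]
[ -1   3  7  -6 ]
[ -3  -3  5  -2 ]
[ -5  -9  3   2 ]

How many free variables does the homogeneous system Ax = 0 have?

Row reduce to echelon form.
Swap R1 ↔ R2
R3 ← R3 − (3)·R1: [0, -12, -16, 16]
R4 ← R4 − (5)·R1: [0, -24, -32, 32]
R3 ← R3 + (4)·R2: [0, 0, 0, 0]
R4 ← R4 + (8)·R2: [0, 0, 0, 0]
2 nonzero rows, so rank(A) = 2.
A has 4 columns; by rank–nullity, nullity = 4 − 2 = 2.

2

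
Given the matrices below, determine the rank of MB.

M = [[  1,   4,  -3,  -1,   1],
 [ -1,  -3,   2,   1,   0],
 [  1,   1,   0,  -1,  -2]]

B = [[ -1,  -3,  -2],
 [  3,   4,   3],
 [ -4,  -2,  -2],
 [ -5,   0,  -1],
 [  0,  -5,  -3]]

2

First compute MB:
[[ 28,  14,  14],
 [-21, -13, -12],
 [  7,  11,   8]]
Now row reduce the product.
R2 ← R2 + (3/4)·R1: [0, -5/2, -3/2]
R3 ← R3 − (1/4)·R1: [0, 15/2, 9/2]
R3 ← R3 + (3)·R2: [0, 0, 0]
2 nonzero rows, so rank(MB) = 2.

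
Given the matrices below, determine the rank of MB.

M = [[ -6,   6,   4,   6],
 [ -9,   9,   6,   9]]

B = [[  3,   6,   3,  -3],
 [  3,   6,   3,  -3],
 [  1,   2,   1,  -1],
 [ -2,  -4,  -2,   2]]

First compute MB:
[[ -8, -16,  -8,   8],
 [-12, -24, -12,  12]]
Now row reduce the product.
R2 ← R2 − (3/2)·R1: [0, 0, 0, 0]
1 nonzero row, so rank(MB) = 1.

1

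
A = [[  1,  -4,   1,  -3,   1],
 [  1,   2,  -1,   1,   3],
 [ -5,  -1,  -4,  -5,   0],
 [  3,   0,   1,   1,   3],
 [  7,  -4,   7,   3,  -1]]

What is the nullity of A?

2

Row reduce to echelon form.
R2 ← R2 − R1: [0, 6, -2, 4, 2]
R3 ← R3 + (5)·R1: [0, -21, 1, -20, 5]
R4 ← R4 − (3)·R1: [0, 12, -2, 10, 0]
R5 ← R5 − (7)·R1: [0, 24, 0, 24, -8]
R3 ← R3 + (7/2)·R2: [0, 0, -6, -6, 12]
R4 ← R4 − (2)·R2: [0, 0, 2, 2, -4]
R5 ← R5 − (4)·R2: [0, 0, 8, 8, -16]
R4 ← R4 + (1/3)·R3: [0, 0, 0, 0, 0]
R5 ← R5 + (4/3)·R3: [0, 0, 0, 0, 0]
3 nonzero rows, so rank(A) = 3.
A has 5 columns; by rank–nullity, nullity = 5 − 3 = 2.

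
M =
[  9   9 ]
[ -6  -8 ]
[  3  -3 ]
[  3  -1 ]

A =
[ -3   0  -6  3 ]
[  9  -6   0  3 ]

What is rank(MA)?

2

First compute MA:
[[ 54, -54, -54,  54],
 [-54,  48,  36, -42],
 [-36,  18, -18,   0],
 [-18,   6, -18,   6]]
Now row reduce the product.
R2 ← R2 + R1: [0, -6, -18, 12]
R3 ← R3 + (2/3)·R1: [0, -18, -54, 36]
R4 ← R4 + (1/3)·R1: [0, -12, -36, 24]
R3 ← R3 − (3)·R2: [0, 0, 0, 0]
R4 ← R4 − (2)·R2: [0, 0, 0, 0]
2 nonzero rows, so rank(MA) = 2.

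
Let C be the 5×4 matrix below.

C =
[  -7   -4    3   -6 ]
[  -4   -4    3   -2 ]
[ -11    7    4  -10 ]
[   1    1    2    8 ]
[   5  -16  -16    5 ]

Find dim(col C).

Row reduce to echelon form.
R2 ← R2 − (4/7)·R1: [0, -12/7, 9/7, 10/7]
R3 ← R3 − (11/7)·R1: [0, 93/7, -5/7, -4/7]
R4 ← R4 + (1/7)·R1: [0, 3/7, 17/7, 50/7]
R5 ← R5 + (5/7)·R1: [0, -132/7, -97/7, 5/7]
R3 ← R3 + (31/4)·R2: [0, 0, 37/4, 21/2]
R4 ← R4 + (1/4)·R2: [0, 0, 11/4, 15/2]
R5 ← R5 − (11)·R2: [0, 0, -28, -15]
R4 ← R4 − (11/37)·R3: [0, 0, 0, 162/37]
R5 ← R5 + (112/37)·R3: [0, 0, 0, 621/37]
R5 ← R5 − (23/6)·R4: [0, 0, 0, 0]
Echelon form has 4 nonzero rows, so rank(C) = 4.
The column space has dimension equal to the rank: 4.

4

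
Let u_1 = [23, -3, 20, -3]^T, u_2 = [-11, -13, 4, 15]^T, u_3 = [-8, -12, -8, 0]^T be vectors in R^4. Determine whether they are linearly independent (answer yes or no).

yes

Form the matrix with these vectors as rows and row reduce.
R2 ← R2 + (11/23)·R1: [0, -332/23, 312/23, 312/23]
R3 ← R3 + (8/23)·R1: [0, -300/23, -24/23, -24/23]
R3 ← R3 − (75/83)·R2: [0, 0, -1104/83, -1104/83]
3 nonzero rows, so the 3 vectors span a space of dimension 3.
Since 3 = 3, the vectors are linearly independent.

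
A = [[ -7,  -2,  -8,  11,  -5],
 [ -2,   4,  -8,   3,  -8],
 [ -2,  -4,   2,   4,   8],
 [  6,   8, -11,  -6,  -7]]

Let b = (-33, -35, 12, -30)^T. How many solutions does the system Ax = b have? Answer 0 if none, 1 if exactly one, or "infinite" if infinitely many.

Row reduce the augmented matrix [A | b].
R2 ← R2 − (2/7)·R1: [0, 32/7, -40/7, -1/7, -46/7, -179/7]
R3 ← R3 − (2/7)·R1: [0, -24/7, 30/7, 6/7, 66/7, 150/7]
R4 ← R4 + (6/7)·R1: [0, 44/7, -125/7, 24/7, -79/7, -408/7]
R3 ← R3 + (3/4)·R2: [0, 0, 0, 3/4, 9/2, 9/4]
R4 ← R4 − (11/8)·R2: [0, 0, -10, 29/8, -9/4, -185/8]
Swap R3 ↔ R4
The echelon form has 4 nonzero rows, and every pivot lies in the first 5 columns, so rank(A) = rank([A|b]) = 4.
The system is consistent.
rank = 4 < 5 unknowns, so there are infinitely many solutions.

infinite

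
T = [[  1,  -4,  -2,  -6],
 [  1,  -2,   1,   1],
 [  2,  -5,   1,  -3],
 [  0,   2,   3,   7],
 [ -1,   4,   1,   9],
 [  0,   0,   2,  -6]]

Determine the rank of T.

Row reduce to echelon form.
R2 ← R2 − R1: [0, 2, 3, 7]
R3 ← R3 − (2)·R1: [0, 3, 5, 9]
R5 ← R5 + R1: [0, 0, -1, 3]
R3 ← R3 − (3/2)·R2: [0, 0, 1/2, -3/2]
R4 ← R4 − R2: [0, 0, 0, 0]
R5 ← R5 + (2)·R3: [0, 0, 0, 0]
R6 ← R6 − (4)·R3: [0, 0, 0, 0]
Echelon form has 3 nonzero rows, so rank(T) = 3.

3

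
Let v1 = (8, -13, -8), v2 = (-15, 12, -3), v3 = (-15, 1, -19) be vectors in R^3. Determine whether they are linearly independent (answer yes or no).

no

Form the matrix with these vectors as rows and row reduce.
R2 ← R2 + (15/8)·R1: [0, -99/8, -18]
R3 ← R3 + (15/8)·R1: [0, -187/8, -34]
R3 ← R3 − (17/9)·R2: [0, 0, 0]
2 nonzero rows, so the 3 vectors span a space of dimension 2.
Since 2 < 3, the vectors are linearly dependent.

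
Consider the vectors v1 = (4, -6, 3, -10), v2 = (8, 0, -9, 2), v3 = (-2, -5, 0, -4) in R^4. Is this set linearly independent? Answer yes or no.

Form the matrix with these vectors as rows and row reduce.
R2 ← R2 − (2)·R1: [0, 12, -15, 22]
R3 ← R3 + (1/2)·R1: [0, -8, 3/2, -9]
R3 ← R3 + (2/3)·R2: [0, 0, -17/2, 17/3]
3 nonzero rows, so the 3 vectors span a space of dimension 3.
Since 3 = 3, the vectors are linearly independent.

yes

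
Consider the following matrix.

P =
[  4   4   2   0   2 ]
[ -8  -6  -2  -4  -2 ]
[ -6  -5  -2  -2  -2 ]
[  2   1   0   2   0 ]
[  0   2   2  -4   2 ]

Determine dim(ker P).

Row reduce to echelon form.
R2 ← R2 + (2)·R1: [0, 2, 2, -4, 2]
R3 ← R3 + (3/2)·R1: [0, 1, 1, -2, 1]
R4 ← R4 − (1/2)·R1: [0, -1, -1, 2, -1]
R3 ← R3 − (1/2)·R2: [0, 0, 0, 0, 0]
R4 ← R4 + (1/2)·R2: [0, 0, 0, 0, 0]
R5 ← R5 − R2: [0, 0, 0, 0, 0]
2 nonzero rows, so rank(P) = 2.
P has 5 columns; by rank–nullity, nullity = 5 − 2 = 3.

3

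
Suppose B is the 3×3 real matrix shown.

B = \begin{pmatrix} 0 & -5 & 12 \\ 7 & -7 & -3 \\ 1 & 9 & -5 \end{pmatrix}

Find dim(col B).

Row reduce to echelon form.
Swap R1 ↔ R2
R3 ← R3 − (1/7)·R1: [0, 10, -32/7]
R3 ← R3 + (2)·R2: [0, 0, 136/7]
Echelon form has 3 nonzero rows, so rank(B) = 3.
The column space has dimension equal to the rank: 3.

3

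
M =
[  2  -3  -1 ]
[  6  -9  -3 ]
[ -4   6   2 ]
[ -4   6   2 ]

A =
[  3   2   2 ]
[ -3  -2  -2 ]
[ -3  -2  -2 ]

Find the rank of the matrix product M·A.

1

First compute MA:
[[ 18,  12,  12],
 [ 54,  36,  36],
 [-36, -24, -24],
 [-36, -24, -24]]
Now row reduce the product.
R2 ← R2 − (3)·R1: [0, 0, 0]
R3 ← R3 + (2)·R1: [0, 0, 0]
R4 ← R4 + (2)·R1: [0, 0, 0]
1 nonzero row, so rank(MA) = 1.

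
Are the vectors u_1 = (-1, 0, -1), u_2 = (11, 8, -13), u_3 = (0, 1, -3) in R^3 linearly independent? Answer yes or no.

no

Form the matrix with these vectors as rows and row reduce.
R2 ← R2 + (11)·R1: [0, 8, -24]
R3 ← R3 − (1/8)·R2: [0, 0, 0]
2 nonzero rows, so the 3 vectors span a space of dimension 2.
Since 2 < 3, the vectors are linearly dependent.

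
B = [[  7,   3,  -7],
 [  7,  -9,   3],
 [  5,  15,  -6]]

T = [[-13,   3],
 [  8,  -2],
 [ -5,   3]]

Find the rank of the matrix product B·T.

First compute BT:
[[-32,  -6],
 [-178,  48],
 [ 85, -33]]
Now row reduce the product.
R2 ← R2 − (89/16)·R1: [0, 651/8]
R3 ← R3 + (85/32)·R1: [0, -783/16]
R3 ← R3 + (261/434)·R2: [0, 0]
2 nonzero rows, so rank(BT) = 2.

2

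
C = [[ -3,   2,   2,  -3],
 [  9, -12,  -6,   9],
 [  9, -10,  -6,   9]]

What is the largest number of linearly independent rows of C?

2

Row reduce to echelon form.
R2 ← R2 + (3)·R1: [0, -6, 0, 0]
R3 ← R3 + (3)·R1: [0, -4, 0, 0]
R3 ← R3 − (2/3)·R2: [0, 0, 0, 0]
Echelon form has 2 nonzero rows, so rank(C) = 2.
The rank gives the maximum number of linearly independent rows: 2.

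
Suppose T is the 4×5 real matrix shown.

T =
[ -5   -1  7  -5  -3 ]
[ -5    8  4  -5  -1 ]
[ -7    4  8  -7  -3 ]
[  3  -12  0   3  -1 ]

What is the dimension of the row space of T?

Row reduce to echelon form.
R2 ← R2 − R1: [0, 9, -3, 0, 2]
R3 ← R3 − (7/5)·R1: [0, 27/5, -9/5, 0, 6/5]
R4 ← R4 + (3/5)·R1: [0, -63/5, 21/5, 0, -14/5]
R3 ← R3 − (3/5)·R2: [0, 0, 0, 0, 0]
R4 ← R4 + (7/5)·R2: [0, 0, 0, 0, 0]
Echelon form has 2 nonzero rows, so rank(T) = 2.
The row space has dimension equal to the rank: 2.

2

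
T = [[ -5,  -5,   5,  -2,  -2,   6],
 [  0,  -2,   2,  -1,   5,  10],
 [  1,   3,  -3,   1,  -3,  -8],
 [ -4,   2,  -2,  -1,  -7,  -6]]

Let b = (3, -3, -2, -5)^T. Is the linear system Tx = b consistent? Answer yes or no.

no

Row reduce the augmented matrix [T | b].
R3 ← R3 + (1/5)·R1: [0, 2, -2, 3/5, -17/5, -34/5, -7/5]
R4 ← R4 − (4/5)·R1: [0, 6, -6, 3/5, -27/5, -54/5, -37/5]
R3 ← R3 + R2: [0, 0, 0, -2/5, 8/5, 16/5, -22/5]
R4 ← R4 + (3)·R2: [0, 0, 0, -12/5, 48/5, 96/5, -82/5]
R4 ← R4 − (6)·R3: [0, 0, 0, 0, 0, 0, 10]
The echelon form has 4 nonzero rows; the last pivot sits in the augmented column, so rank(T) = 3 but rank([T|b]) = 4.
Since the ranks differ, the system is inconsistent.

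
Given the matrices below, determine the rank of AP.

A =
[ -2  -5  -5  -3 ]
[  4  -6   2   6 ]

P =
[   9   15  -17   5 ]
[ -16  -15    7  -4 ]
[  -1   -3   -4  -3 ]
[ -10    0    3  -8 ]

First compute AP:
[[ 97,  60,  10,  49],
 [ 70, 144, -100, -10]]
Now row reduce the product.
R2 ← R2 − (70/97)·R1: [0, 9768/97, -10400/97, -4400/97]
2 nonzero rows, so rank(AP) = 2.

2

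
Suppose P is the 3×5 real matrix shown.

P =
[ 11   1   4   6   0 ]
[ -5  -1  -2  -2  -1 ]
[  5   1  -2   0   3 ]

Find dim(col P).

3

Row reduce to echelon form.
R2 ← R2 + (5/11)·R1: [0, -6/11, -2/11, 8/11, -1]
R3 ← R3 − (5/11)·R1: [0, 6/11, -42/11, -30/11, 3]
R3 ← R3 + R2: [0, 0, -4, -2, 2]
Echelon form has 3 nonzero rows, so rank(P) = 3.
The column space has dimension equal to the rank: 3.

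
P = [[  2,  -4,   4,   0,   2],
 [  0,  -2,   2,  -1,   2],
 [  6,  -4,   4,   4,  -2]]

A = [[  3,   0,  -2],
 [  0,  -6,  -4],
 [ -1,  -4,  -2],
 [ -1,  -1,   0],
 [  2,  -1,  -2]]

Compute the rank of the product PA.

First compute PA:
[[  6,   6,   0],
 [  3,   3,   0],
 [  6,   6,   0]]
Now row reduce the product.
R2 ← R2 − (1/2)·R1: [0, 0, 0]
R3 ← R3 − R1: [0, 0, 0]
1 nonzero row, so rank(PA) = 1.

1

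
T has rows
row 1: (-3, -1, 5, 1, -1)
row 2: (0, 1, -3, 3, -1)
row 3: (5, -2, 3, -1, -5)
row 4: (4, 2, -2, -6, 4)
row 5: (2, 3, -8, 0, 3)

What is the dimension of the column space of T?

Row reduce to echelon form.
R3 ← R3 + (5/3)·R1: [0, -11/3, 34/3, 2/3, -20/3]
R4 ← R4 + (4/3)·R1: [0, 2/3, 14/3, -14/3, 8/3]
R5 ← R5 + (2/3)·R1: [0, 7/3, -14/3, 2/3, 7/3]
R3 ← R3 + (11/3)·R2: [0, 0, 1/3, 35/3, -31/3]
R4 ← R4 − (2/3)·R2: [0, 0, 20/3, -20/3, 10/3]
R5 ← R5 − (7/3)·R2: [0, 0, 7/3, -19/3, 14/3]
R4 ← R4 − (20)·R3: [0, 0, 0, -240, 210]
R5 ← R5 − (7)·R3: [0, 0, 0, -88, 77]
R5 ← R5 − (11/30)·R4: [0, 0, 0, 0, 0]
Echelon form has 4 nonzero rows, so rank(T) = 4.
The column space has dimension equal to the rank: 4.

4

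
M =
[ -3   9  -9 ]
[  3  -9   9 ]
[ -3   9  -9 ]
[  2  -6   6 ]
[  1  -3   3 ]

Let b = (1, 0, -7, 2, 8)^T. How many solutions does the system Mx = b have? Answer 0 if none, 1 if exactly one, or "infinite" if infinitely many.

0

Row reduce the augmented matrix [M | b].
R2 ← R2 + R1: [0, 0, 0, 1]
R3 ← R3 − R1: [0, 0, 0, -8]
R4 ← R4 + (2/3)·R1: [0, 0, 0, 8/3]
R5 ← R5 + (1/3)·R1: [0, 0, 0, 25/3]
R3 ← R3 + (8)·R2: [0, 0, 0, 0]
R4 ← R4 − (8/3)·R2: [0, 0, 0, 0]
R5 ← R5 − (25/3)·R2: [0, 0, 0, 0]
The echelon form has 2 nonzero rows; the last pivot sits in the augmented column, so rank(M) = 1 but rank([M|b]) = 2.
Since the ranks differ, the system is inconsistent.
It has no solutions.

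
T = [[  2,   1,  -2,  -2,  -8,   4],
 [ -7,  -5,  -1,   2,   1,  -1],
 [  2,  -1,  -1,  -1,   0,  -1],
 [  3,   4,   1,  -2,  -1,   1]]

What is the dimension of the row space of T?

Row reduce to echelon form.
R2 ← R2 + (7/2)·R1: [0, -3/2, -8, -5, -27, 13]
R3 ← R3 − R1: [0, -2, 1, 1, 8, -5]
R4 ← R4 − (3/2)·R1: [0, 5/2, 4, 1, 11, -5]
R3 ← R3 − (4/3)·R2: [0, 0, 35/3, 23/3, 44, -67/3]
R4 ← R4 + (5/3)·R2: [0, 0, -28/3, -22/3, -34, 50/3]
R4 ← R4 + (4/5)·R3: [0, 0, 0, -6/5, 6/5, -6/5]
Echelon form has 4 nonzero rows, so rank(T) = 4.
The row space has dimension equal to the rank: 4.

4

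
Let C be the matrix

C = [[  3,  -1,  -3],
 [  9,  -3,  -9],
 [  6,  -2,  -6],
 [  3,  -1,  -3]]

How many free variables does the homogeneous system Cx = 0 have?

2

Row reduce to echelon form.
R2 ← R2 − (3)·R1: [0, 0, 0]
R3 ← R3 − (2)·R1: [0, 0, 0]
R4 ← R4 − R1: [0, 0, 0]
1 nonzero row, so rank(C) = 1.
C has 3 columns; by rank–nullity, nullity = 3 − 1 = 2.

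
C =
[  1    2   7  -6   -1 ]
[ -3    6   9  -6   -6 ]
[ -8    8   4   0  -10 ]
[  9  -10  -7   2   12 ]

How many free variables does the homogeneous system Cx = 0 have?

3

Row reduce to echelon form.
R2 ← R2 + (3)·R1: [0, 12, 30, -24, -9]
R3 ← R3 + (8)·R1: [0, 24, 60, -48, -18]
R4 ← R4 − (9)·R1: [0, -28, -70, 56, 21]
R3 ← R3 − (2)·R2: [0, 0, 0, 0, 0]
R4 ← R4 + (7/3)·R2: [0, 0, 0, 0, 0]
2 nonzero rows, so rank(C) = 2.
C has 5 columns; by rank–nullity, nullity = 5 − 2 = 3.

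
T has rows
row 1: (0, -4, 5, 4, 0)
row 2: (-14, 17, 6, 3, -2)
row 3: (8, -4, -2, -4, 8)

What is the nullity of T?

2

Row reduce to echelon form.
Swap R1 ↔ R2
R3 ← R3 + (4/7)·R1: [0, 40/7, 10/7, -16/7, 48/7]
R3 ← R3 + (10/7)·R2: [0, 0, 60/7, 24/7, 48/7]
3 nonzero rows, so rank(T) = 3.
T has 5 columns; by rank–nullity, nullity = 5 − 3 = 2.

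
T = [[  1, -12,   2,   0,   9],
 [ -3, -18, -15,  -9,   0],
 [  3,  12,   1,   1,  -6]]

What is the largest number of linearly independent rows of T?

Row reduce to echelon form.
R2 ← R2 + (3)·R1: [0, -54, -9, -9, 27]
R3 ← R3 − (3)·R1: [0, 48, -5, 1, -33]
R3 ← R3 + (8/9)·R2: [0, 0, -13, -7, -9]
Echelon form has 3 nonzero rows, so rank(T) = 3.
The rank gives the maximum number of linearly independent rows: 3.

3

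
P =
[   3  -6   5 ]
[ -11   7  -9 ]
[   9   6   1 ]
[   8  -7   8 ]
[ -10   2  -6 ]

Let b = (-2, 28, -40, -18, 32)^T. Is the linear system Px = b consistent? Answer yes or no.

yes

Row reduce the augmented matrix [P | b].
R2 ← R2 + (11/3)·R1: [0, -15, 28/3, 62/3]
R3 ← R3 − (3)·R1: [0, 24, -14, -34]
R4 ← R4 − (8/3)·R1: [0, 9, -16/3, -38/3]
R5 ← R5 + (10/3)·R1: [0, -18, 32/3, 76/3]
R3 ← R3 + (8/5)·R2: [0, 0, 14/15, -14/15]
R4 ← R4 + (3/5)·R2: [0, 0, 4/15, -4/15]
R5 ← R5 − (6/5)·R2: [0, 0, -8/15, 8/15]
R4 ← R4 − (2/7)·R3: [0, 0, 0, 0]
R5 ← R5 + (4/7)·R3: [0, 0, 0, 0]
The echelon form has 3 nonzero rows, and every pivot lies in the first 3 columns, so rank(P) = rank([P|b]) = 3.
The system is consistent.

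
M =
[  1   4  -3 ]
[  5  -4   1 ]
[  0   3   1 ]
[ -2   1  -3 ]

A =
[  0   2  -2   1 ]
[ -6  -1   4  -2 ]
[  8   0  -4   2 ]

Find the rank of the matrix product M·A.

First compute MA:
[[-48,  -2,  26, -13],
 [ 32,  14, -30,  15],
 [-10,  -3,   8,  -4],
 [-30,  -5,  20, -10]]
Now row reduce the product.
R2 ← R2 + (2/3)·R1: [0, 38/3, -38/3, 19/3]
R3 ← R3 − (5/24)·R1: [0, -31/12, 31/12, -31/24]
R4 ← R4 − (5/8)·R1: [0, -15/4, 15/4, -15/8]
R3 ← R3 + (31/152)·R2: [0, 0, 0, 0]
R4 ← R4 + (45/152)·R2: [0, 0, 0, 0]
2 nonzero rows, so rank(MA) = 2.

2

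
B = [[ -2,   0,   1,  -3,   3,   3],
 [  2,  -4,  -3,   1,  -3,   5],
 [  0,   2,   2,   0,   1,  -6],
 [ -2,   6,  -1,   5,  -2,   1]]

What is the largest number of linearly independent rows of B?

3

Row reduce to echelon form.
R2 ← R2 + R1: [0, -4, -2, -2, 0, 8]
R4 ← R4 − R1: [0, 6, -2, 8, -5, -2]
R3 ← R3 + (1/2)·R2: [0, 0, 1, -1, 1, -2]
R4 ← R4 + (3/2)·R2: [0, 0, -5, 5, -5, 10]
R4 ← R4 + (5)·R3: [0, 0, 0, 0, 0, 0]
Echelon form has 3 nonzero rows, so rank(B) = 3.
The rank gives the maximum number of linearly independent rows: 3.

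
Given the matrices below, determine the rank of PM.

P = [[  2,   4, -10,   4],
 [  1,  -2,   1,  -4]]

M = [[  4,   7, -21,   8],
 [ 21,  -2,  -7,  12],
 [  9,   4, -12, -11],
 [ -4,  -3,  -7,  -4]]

2

First compute PM:
[[-14, -46,  22, 158],
 [-13,  27,   9, -11]]
Now row reduce the product.
R2 ← R2 − (13/14)·R1: [0, 488/7, -80/7, -1104/7]
2 nonzero rows, so rank(PM) = 2.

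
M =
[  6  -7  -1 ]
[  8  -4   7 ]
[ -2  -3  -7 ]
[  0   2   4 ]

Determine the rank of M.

Row reduce to echelon form.
R2 ← R2 − (4/3)·R1: [0, 16/3, 25/3]
R3 ← R3 + (1/3)·R1: [0, -16/3, -22/3]
R3 ← R3 + R2: [0, 0, 1]
R4 ← R4 − (3/8)·R2: [0, 0, 7/8]
R4 ← R4 − (7/8)·R3: [0, 0, 0]
Echelon form has 3 nonzero rows, so rank(M) = 3.

3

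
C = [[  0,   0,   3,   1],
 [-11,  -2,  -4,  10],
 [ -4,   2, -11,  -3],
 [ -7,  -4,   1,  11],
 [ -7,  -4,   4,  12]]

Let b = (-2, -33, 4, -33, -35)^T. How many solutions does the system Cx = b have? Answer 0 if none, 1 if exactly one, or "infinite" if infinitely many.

Row reduce the augmented matrix [C | b].
Swap R1 ↔ R2
R3 ← R3 − (4/11)·R1: [0, 30/11, -105/11, -73/11, 16]
R4 ← R4 − (7/11)·R1: [0, -30/11, 39/11, 51/11, -12]
R5 ← R5 − (7/11)·R1: [0, -30/11, 72/11, 62/11, -14]
Swap R2 ↔ R3
R4 ← R4 + R2: [0, 0, -6, -2, 4]
R5 ← R5 + R2: [0, 0, -3, -1, 2]
R4 ← R4 + (2)·R3: [0, 0, 0, 0, 0]
R5 ← R5 + R3: [0, 0, 0, 0, 0]
The echelon form has 3 nonzero rows, and every pivot lies in the first 4 columns, so rank(C) = rank([C|b]) = 3.
The system is consistent.
rank = 3 < 4 unknowns, so there are infinitely many solutions.

infinite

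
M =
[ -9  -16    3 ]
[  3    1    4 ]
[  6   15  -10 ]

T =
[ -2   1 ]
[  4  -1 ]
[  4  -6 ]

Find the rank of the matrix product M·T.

2

First compute MT:
[[-34, -11],
 [ 14, -22],
 [  8,  51]]
Now row reduce the product.
R2 ← R2 + (7/17)·R1: [0, -451/17]
R3 ← R3 + (4/17)·R1: [0, 823/17]
R3 ← R3 + (823/451)·R2: [0, 0]
2 nonzero rows, so rank(MT) = 2.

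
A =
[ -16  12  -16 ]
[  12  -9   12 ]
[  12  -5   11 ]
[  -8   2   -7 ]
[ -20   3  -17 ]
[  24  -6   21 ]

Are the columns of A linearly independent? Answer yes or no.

Row reduce A to echelon form.
R2 ← R2 + (3/4)·R1: [0, 0, 0]
R3 ← R3 + (3/4)·R1: [0, 4, -1]
R4 ← R4 − (1/2)·R1: [0, -4, 1]
R5 ← R5 − (5/4)·R1: [0, -12, 3]
R6 ← R6 + (3/2)·R1: [0, 12, -3]
Swap R2 ↔ R3
R4 ← R4 + R2: [0, 0, 0]
R5 ← R5 + (3)·R2: [0, 0, 0]
R6 ← R6 − (3)·R2: [0, 0, 0]
2 pivots among 3 columns.
Only 2 < 3 pivot columns, so the columns are linearly dependent.

no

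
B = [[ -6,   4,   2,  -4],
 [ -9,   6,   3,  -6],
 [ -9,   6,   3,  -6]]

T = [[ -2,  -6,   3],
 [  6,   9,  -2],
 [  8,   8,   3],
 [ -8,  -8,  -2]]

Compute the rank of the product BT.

1

First compute BT:
[[ 84, 120, -12],
 [126, 180, -18],
 [126, 180, -18]]
Now row reduce the product.
R2 ← R2 − (3/2)·R1: [0, 0, 0]
R3 ← R3 − (3/2)·R1: [0, 0, 0]
1 nonzero row, so rank(BT) = 1.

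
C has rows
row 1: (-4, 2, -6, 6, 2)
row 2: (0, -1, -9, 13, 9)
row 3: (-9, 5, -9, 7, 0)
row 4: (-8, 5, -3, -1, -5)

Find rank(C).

2

Row reduce to echelon form.
R3 ← R3 − (9/4)·R1: [0, 1/2, 9/2, -13/2, -9/2]
R4 ← R4 − (2)·R1: [0, 1, 9, -13, -9]
R3 ← R3 + (1/2)·R2: [0, 0, 0, 0, 0]
R4 ← R4 + R2: [0, 0, 0, 0, 0]
Echelon form has 2 nonzero rows, so rank(C) = 2.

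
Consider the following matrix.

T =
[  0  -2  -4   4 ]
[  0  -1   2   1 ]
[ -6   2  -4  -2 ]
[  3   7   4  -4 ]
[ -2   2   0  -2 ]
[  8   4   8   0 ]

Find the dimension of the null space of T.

Row reduce to echelon form.
Swap R1 ↔ R3
R4 ← R4 + (1/2)·R1: [0, 8, 2, -5]
R5 ← R5 − (1/3)·R1: [0, 4/3, 4/3, -4/3]
R6 ← R6 + (4/3)·R1: [0, 20/3, 8/3, -8/3]
R3 ← R3 − (2)·R2: [0, 0, -8, 2]
R4 ← R4 + (8)·R2: [0, 0, 18, 3]
R5 ← R5 + (4/3)·R2: [0, 0, 4, 0]
R6 ← R6 + (20/3)·R2: [0, 0, 16, 4]
R4 ← R4 + (9/4)·R3: [0, 0, 0, 15/2]
R5 ← R5 + (1/2)·R3: [0, 0, 0, 1]
R6 ← R6 + (2)·R3: [0, 0, 0, 8]
R5 ← R5 − (2/15)·R4: [0, 0, 0, 0]
R6 ← R6 − (16/15)·R4: [0, 0, 0, 0]
4 nonzero rows, so rank(T) = 4.
T has 4 columns; by rank–nullity, nullity = 4 − 4 = 0.

0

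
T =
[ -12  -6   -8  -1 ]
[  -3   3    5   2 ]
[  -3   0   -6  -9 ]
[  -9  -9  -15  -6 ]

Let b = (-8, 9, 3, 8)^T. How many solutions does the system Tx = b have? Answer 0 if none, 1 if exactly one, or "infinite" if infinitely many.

0

Row reduce the augmented matrix [T | b].
R2 ← R2 − (1/4)·R1: [0, 9/2, 7, 9/4, 11]
R3 ← R3 − (1/4)·R1: [0, 3/2, -4, -35/4, 5]
R4 ← R4 − (3/4)·R1: [0, -9/2, -9, -21/4, 14]
R3 ← R3 − (1/3)·R2: [0, 0, -19/3, -19/2, 4/3]
R4 ← R4 + R2: [0, 0, -2, -3, 25]
R4 ← R4 − (6/19)·R3: [0, 0, 0, 0, 467/19]
The echelon form has 4 nonzero rows; the last pivot sits in the augmented column, so rank(T) = 3 but rank([T|b]) = 4.
Since the ranks differ, the system is inconsistent.
It has no solutions.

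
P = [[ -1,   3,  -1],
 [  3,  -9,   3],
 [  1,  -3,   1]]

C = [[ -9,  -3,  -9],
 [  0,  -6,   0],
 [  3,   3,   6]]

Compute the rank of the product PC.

1

First compute PC:
[[  6, -18,   3],
 [-18,  54,  -9],
 [ -6,  18,  -3]]
Now row reduce the product.
R2 ← R2 + (3)·R1: [0, 0, 0]
R3 ← R3 + R1: [0, 0, 0]
1 nonzero row, so rank(PC) = 1.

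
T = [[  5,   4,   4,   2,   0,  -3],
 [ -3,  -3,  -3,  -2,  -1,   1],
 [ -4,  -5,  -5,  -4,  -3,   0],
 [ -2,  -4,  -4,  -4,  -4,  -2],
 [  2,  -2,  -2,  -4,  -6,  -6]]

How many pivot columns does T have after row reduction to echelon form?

Row reduce to echelon form.
R2 ← R2 + (3/5)·R1: [0, -3/5, -3/5, -4/5, -1, -4/5]
R3 ← R3 + (4/5)·R1: [0, -9/5, -9/5, -12/5, -3, -12/5]
R4 ← R4 + (2/5)·R1: [0, -12/5, -12/5, -16/5, -4, -16/5]
R5 ← R5 − (2/5)·R1: [0, -18/5, -18/5, -24/5, -6, -24/5]
R3 ← R3 − (3)·R2: [0, 0, 0, 0, 0, 0]
R4 ← R4 − (4)·R2: [0, 0, 0, 0, 0, 0]
R5 ← R5 − (6)·R2: [0, 0, 0, 0, 0, 0]
Echelon form has 2 nonzero rows, so rank(T) = 2.
Each nonzero row contributes one pivot column: 2 pivot columns.

2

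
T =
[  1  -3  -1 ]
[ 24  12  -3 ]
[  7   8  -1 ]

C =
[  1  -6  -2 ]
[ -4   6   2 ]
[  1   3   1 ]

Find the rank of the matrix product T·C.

2

First compute TC:
[[ 12, -27,  -9],
 [-27, -81, -27],
 [-26,   3,   1]]
Now row reduce the product.
R2 ← R2 + (9/4)·R1: [0, -567/4, -189/4]
R3 ← R3 + (13/6)·R1: [0, -111/2, -37/2]
R3 ← R3 − (74/189)·R2: [0, 0, 0]
2 nonzero rows, so rank(TC) = 2.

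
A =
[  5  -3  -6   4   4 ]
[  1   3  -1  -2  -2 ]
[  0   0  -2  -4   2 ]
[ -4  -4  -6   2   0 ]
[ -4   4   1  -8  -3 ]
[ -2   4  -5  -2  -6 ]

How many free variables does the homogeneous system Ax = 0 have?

1

Row reduce to echelon form.
R2 ← R2 − (1/5)·R1: [0, 18/5, 1/5, -14/5, -14/5]
R4 ← R4 + (4/5)·R1: [0, -32/5, -54/5, 26/5, 16/5]
R5 ← R5 + (4/5)·R1: [0, 8/5, -19/5, -24/5, 1/5]
R6 ← R6 + (2/5)·R1: [0, 14/5, -37/5, -2/5, -22/5]
R4 ← R4 + (16/9)·R2: [0, 0, -94/9, 2/9, -16/9]
R5 ← R5 − (4/9)·R2: [0, 0, -35/9, -32/9, 13/9]
R6 ← R6 − (7/9)·R2: [0, 0, -68/9, 16/9, -20/9]
R4 ← R4 − (47/9)·R3: [0, 0, 0, 190/9, -110/9]
R5 ← R5 − (35/18)·R3: [0, 0, 0, 38/9, -22/9]
R6 ← R6 − (34/9)·R3: [0, 0, 0, 152/9, -88/9]
R5 ← R5 − (1/5)·R4: [0, 0, 0, 0, 0]
R6 ← R6 − (4/5)·R4: [0, 0, 0, 0, 0]
4 nonzero rows, so rank(A) = 4.
A has 5 columns; by rank–nullity, nullity = 5 − 4 = 1.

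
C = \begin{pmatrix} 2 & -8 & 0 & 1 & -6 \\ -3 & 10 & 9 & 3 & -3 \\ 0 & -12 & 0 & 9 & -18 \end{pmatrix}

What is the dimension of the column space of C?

3

Row reduce to echelon form.
R2 ← R2 + (3/2)·R1: [0, -2, 9, 9/2, -12]
R3 ← R3 − (6)·R2: [0, 0, -54, -18, 54]
Echelon form has 3 nonzero rows, so rank(C) = 3.
The column space has dimension equal to the rank: 3.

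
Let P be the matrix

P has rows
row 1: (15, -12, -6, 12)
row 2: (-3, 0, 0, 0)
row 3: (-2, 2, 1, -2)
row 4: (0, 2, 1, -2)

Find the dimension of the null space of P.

Row reduce to echelon form.
R2 ← R2 + (1/5)·R1: [0, -12/5, -6/5, 12/5]
R3 ← R3 + (2/15)·R1: [0, 2/5, 1/5, -2/5]
R3 ← R3 + (1/6)·R2: [0, 0, 0, 0]
R4 ← R4 + (5/6)·R2: [0, 0, 0, 0]
2 nonzero rows, so rank(P) = 2.
P has 4 columns; by rank–nullity, nullity = 4 − 2 = 2.

2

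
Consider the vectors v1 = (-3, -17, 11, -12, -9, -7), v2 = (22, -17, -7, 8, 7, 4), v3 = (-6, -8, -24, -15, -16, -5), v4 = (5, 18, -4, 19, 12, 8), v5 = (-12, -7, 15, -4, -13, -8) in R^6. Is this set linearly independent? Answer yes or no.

no

Form the matrix with these vectors as rows and row reduce.
R2 ← R2 + (22/3)·R1: [0, -425/3, 221/3, -80, -59, -142/3]
R3 ← R3 − (2)·R1: [0, 26, -46, 9, 2, 9]
R4 ← R4 + (5/3)·R1: [0, -31/3, 43/3, -1, -3, -11/3]
R5 ← R5 − (4)·R1: [0, 61, -29, 44, 23, 20]
R3 ← R3 + (78/425)·R2: [0, 0, -812/25, -483/85, -3752/425, 133/425]
R4 ← R4 − (31/425)·R2: [0, 0, 224/25, 411/85, 554/425, -91/425]
R5 ← R5 + (183/425)·R2: [0, 0, 68/25, 812/85, -1022/425, -162/425]
R4 ← R4 + (8/29)·R3: [0, 0, 0, 1611/493, -558/493, -63/493]
R5 ← R5 + (17/203)·R3: [0, 0, 0, 4475/493, -1550/493, -175/493]
R5 ← R5 − (25/9)·R4: [0, 0, 0, 0, 0, 0]
4 nonzero rows, so the 5 vectors span a space of dimension 4.
Since 4 < 5, the vectors are linearly dependent.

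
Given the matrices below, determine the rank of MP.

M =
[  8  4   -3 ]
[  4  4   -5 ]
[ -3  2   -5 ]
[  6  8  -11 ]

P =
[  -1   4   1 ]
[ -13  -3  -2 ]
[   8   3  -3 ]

2

First compute MP:
[[-84,  11,   9],
 [-96, -11,  11],
 [-63, -33,   8],
 [-198, -33,  23]]
Now row reduce the product.
R2 ← R2 − (8/7)·R1: [0, -165/7, 5/7]
R3 ← R3 − (3/4)·R1: [0, -165/4, 5/4]
R4 ← R4 − (33/14)·R1: [0, -825/14, 25/14]
R3 ← R3 − (7/4)·R2: [0, 0, 0]
R4 ← R4 − (5/2)·R2: [0, 0, 0]
2 nonzero rows, so rank(MP) = 2.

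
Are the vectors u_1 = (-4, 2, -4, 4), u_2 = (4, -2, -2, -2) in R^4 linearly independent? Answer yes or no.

Form the matrix with these vectors as rows and row reduce.
R2 ← R2 + R1: [0, 0, -6, 2]
2 nonzero rows, so the 2 vectors span a space of dimension 2.
Since 2 = 2, the vectors are linearly independent.

yes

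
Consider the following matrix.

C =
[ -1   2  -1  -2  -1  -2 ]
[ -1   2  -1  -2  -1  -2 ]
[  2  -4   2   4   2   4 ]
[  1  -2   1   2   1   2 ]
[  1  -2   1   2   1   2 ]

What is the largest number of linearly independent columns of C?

Row reduce to echelon form.
R2 ← R2 − R1: [0, 0, 0, 0, 0, 0]
R3 ← R3 + (2)·R1: [0, 0, 0, 0, 0, 0]
R4 ← R4 + R1: [0, 0, 0, 0, 0, 0]
R5 ← R5 + R1: [0, 0, 0, 0, 0, 0]
Echelon form has 1 nonzero row, so rank(C) = 1.
The rank gives the maximum number of linearly independent columns: 1.

1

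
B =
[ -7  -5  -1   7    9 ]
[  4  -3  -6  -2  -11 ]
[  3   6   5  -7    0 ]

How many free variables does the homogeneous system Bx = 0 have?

2

Row reduce to echelon form.
R2 ← R2 + (4/7)·R1: [0, -41/7, -46/7, 2, -41/7]
R3 ← R3 + (3/7)·R1: [0, 27/7, 32/7, -4, 27/7]
R3 ← R3 + (27/41)·R2: [0, 0, 10/41, -110/41, 0]
3 nonzero rows, so rank(B) = 3.
B has 5 columns; by rank–nullity, nullity = 5 − 3 = 2.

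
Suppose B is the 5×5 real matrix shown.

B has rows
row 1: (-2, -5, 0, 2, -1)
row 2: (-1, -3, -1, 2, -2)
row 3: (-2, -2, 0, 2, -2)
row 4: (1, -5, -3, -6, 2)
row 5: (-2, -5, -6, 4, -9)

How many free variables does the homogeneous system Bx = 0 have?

Row reduce to echelon form.
R2 ← R2 − (1/2)·R1: [0, -1/2, -1, 1, -3/2]
R3 ← R3 − R1: [0, 3, 0, 0, -1]
R4 ← R4 + (1/2)·R1: [0, -15/2, -3, -5, 3/2]
R5 ← R5 − R1: [0, 0, -6, 2, -8]
R3 ← R3 + (6)·R2: [0, 0, -6, 6, -10]
R4 ← R4 − (15)·R2: [0, 0, 12, -20, 24]
R4 ← R4 + (2)·R3: [0, 0, 0, -8, 4]
R5 ← R5 − R3: [0, 0, 0, -4, 2]
R5 ← R5 − (1/2)·R4: [0, 0, 0, 0, 0]
4 nonzero rows, so rank(B) = 4.
B has 5 columns; by rank–nullity, nullity = 5 − 4 = 1.

1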